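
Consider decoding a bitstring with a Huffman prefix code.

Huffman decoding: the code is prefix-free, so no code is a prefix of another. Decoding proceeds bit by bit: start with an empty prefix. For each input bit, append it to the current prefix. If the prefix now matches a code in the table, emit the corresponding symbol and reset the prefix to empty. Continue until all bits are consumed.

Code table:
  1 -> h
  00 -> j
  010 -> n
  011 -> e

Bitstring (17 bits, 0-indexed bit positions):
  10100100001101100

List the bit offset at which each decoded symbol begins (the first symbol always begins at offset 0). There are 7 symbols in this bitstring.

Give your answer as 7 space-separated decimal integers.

Answer: 0 1 4 7 9 12 15

Derivation:
Bit 0: prefix='1' -> emit 'h', reset
Bit 1: prefix='0' (no match yet)
Bit 2: prefix='01' (no match yet)
Bit 3: prefix='010' -> emit 'n', reset
Bit 4: prefix='0' (no match yet)
Bit 5: prefix='01' (no match yet)
Bit 6: prefix='010' -> emit 'n', reset
Bit 7: prefix='0' (no match yet)
Bit 8: prefix='00' -> emit 'j', reset
Bit 9: prefix='0' (no match yet)
Bit 10: prefix='01' (no match yet)
Bit 11: prefix='011' -> emit 'e', reset
Bit 12: prefix='0' (no match yet)
Bit 13: prefix='01' (no match yet)
Bit 14: prefix='011' -> emit 'e', reset
Bit 15: prefix='0' (no match yet)
Bit 16: prefix='00' -> emit 'j', reset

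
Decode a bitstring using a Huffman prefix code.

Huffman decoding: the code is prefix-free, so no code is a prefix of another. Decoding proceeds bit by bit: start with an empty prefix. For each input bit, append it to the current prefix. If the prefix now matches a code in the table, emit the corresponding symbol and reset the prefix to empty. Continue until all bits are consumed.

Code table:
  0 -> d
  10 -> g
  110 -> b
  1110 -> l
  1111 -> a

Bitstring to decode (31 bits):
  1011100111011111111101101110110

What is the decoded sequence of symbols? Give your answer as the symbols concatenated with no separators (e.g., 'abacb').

Answer: gldlaagblb

Derivation:
Bit 0: prefix='1' (no match yet)
Bit 1: prefix='10' -> emit 'g', reset
Bit 2: prefix='1' (no match yet)
Bit 3: prefix='11' (no match yet)
Bit 4: prefix='111' (no match yet)
Bit 5: prefix='1110' -> emit 'l', reset
Bit 6: prefix='0' -> emit 'd', reset
Bit 7: prefix='1' (no match yet)
Bit 8: prefix='11' (no match yet)
Bit 9: prefix='111' (no match yet)
Bit 10: prefix='1110' -> emit 'l', reset
Bit 11: prefix='1' (no match yet)
Bit 12: prefix='11' (no match yet)
Bit 13: prefix='111' (no match yet)
Bit 14: prefix='1111' -> emit 'a', reset
Bit 15: prefix='1' (no match yet)
Bit 16: prefix='11' (no match yet)
Bit 17: prefix='111' (no match yet)
Bit 18: prefix='1111' -> emit 'a', reset
Bit 19: prefix='1' (no match yet)
Bit 20: prefix='10' -> emit 'g', reset
Bit 21: prefix='1' (no match yet)
Bit 22: prefix='11' (no match yet)
Bit 23: prefix='110' -> emit 'b', reset
Bit 24: prefix='1' (no match yet)
Bit 25: prefix='11' (no match yet)
Bit 26: prefix='111' (no match yet)
Bit 27: prefix='1110' -> emit 'l', reset
Bit 28: prefix='1' (no match yet)
Bit 29: prefix='11' (no match yet)
Bit 30: prefix='110' -> emit 'b', reset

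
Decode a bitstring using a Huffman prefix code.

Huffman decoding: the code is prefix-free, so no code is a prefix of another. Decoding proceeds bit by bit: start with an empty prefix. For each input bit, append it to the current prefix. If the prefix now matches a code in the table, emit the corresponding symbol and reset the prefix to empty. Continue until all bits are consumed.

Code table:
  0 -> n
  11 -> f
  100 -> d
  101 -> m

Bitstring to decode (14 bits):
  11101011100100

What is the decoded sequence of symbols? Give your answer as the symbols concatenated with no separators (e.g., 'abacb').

Answer: fmnfdd

Derivation:
Bit 0: prefix='1' (no match yet)
Bit 1: prefix='11' -> emit 'f', reset
Bit 2: prefix='1' (no match yet)
Bit 3: prefix='10' (no match yet)
Bit 4: prefix='101' -> emit 'm', reset
Bit 5: prefix='0' -> emit 'n', reset
Bit 6: prefix='1' (no match yet)
Bit 7: prefix='11' -> emit 'f', reset
Bit 8: prefix='1' (no match yet)
Bit 9: prefix='10' (no match yet)
Bit 10: prefix='100' -> emit 'd', reset
Bit 11: prefix='1' (no match yet)
Bit 12: prefix='10' (no match yet)
Bit 13: prefix='100' -> emit 'd', reset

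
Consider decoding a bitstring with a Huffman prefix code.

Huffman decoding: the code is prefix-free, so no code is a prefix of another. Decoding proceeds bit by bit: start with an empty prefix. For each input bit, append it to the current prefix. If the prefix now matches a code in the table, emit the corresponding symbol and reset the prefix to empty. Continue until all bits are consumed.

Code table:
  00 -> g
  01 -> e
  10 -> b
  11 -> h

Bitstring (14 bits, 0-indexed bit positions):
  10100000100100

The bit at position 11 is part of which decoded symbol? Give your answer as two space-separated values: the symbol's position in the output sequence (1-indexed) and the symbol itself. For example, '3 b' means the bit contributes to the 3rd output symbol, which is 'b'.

Bit 0: prefix='1' (no match yet)
Bit 1: prefix='10' -> emit 'b', reset
Bit 2: prefix='1' (no match yet)
Bit 3: prefix='10' -> emit 'b', reset
Bit 4: prefix='0' (no match yet)
Bit 5: prefix='00' -> emit 'g', reset
Bit 6: prefix='0' (no match yet)
Bit 7: prefix='00' -> emit 'g', reset
Bit 8: prefix='1' (no match yet)
Bit 9: prefix='10' -> emit 'b', reset
Bit 10: prefix='0' (no match yet)
Bit 11: prefix='01' -> emit 'e', reset
Bit 12: prefix='0' (no match yet)
Bit 13: prefix='00' -> emit 'g', reset

Answer: 6 e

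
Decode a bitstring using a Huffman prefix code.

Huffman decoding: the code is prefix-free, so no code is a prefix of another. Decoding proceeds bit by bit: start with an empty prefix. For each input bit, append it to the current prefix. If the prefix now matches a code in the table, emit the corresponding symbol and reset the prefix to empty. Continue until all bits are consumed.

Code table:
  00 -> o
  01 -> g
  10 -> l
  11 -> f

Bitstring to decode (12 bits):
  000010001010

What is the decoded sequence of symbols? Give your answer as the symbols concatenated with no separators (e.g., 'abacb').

Bit 0: prefix='0' (no match yet)
Bit 1: prefix='00' -> emit 'o', reset
Bit 2: prefix='0' (no match yet)
Bit 3: prefix='00' -> emit 'o', reset
Bit 4: prefix='1' (no match yet)
Bit 5: prefix='10' -> emit 'l', reset
Bit 6: prefix='0' (no match yet)
Bit 7: prefix='00' -> emit 'o', reset
Bit 8: prefix='1' (no match yet)
Bit 9: prefix='10' -> emit 'l', reset
Bit 10: prefix='1' (no match yet)
Bit 11: prefix='10' -> emit 'l', reset

Answer: oololl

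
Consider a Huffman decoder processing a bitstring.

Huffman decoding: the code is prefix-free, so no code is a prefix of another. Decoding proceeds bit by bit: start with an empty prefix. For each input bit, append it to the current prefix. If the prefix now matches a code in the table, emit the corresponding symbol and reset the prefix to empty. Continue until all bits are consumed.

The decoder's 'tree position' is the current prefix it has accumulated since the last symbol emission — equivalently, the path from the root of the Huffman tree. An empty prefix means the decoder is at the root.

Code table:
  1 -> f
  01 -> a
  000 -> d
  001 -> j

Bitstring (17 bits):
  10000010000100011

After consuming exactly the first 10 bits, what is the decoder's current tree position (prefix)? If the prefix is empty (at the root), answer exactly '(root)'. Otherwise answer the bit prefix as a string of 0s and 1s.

Bit 0: prefix='1' -> emit 'f', reset
Bit 1: prefix='0' (no match yet)
Bit 2: prefix='00' (no match yet)
Bit 3: prefix='000' -> emit 'd', reset
Bit 4: prefix='0' (no match yet)
Bit 5: prefix='00' (no match yet)
Bit 6: prefix='001' -> emit 'j', reset
Bit 7: prefix='0' (no match yet)
Bit 8: prefix='00' (no match yet)
Bit 9: prefix='000' -> emit 'd', reset

Answer: (root)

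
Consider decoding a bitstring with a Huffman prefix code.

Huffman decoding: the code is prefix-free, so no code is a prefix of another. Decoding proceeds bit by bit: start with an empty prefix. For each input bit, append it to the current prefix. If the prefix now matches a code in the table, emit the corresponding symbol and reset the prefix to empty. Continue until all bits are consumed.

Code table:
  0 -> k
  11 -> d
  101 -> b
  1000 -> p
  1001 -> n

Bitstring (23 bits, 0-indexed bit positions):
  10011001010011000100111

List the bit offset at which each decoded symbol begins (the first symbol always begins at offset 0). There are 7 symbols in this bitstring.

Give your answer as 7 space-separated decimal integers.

Answer: 0 4 8 9 13 17 21

Derivation:
Bit 0: prefix='1' (no match yet)
Bit 1: prefix='10' (no match yet)
Bit 2: prefix='100' (no match yet)
Bit 3: prefix='1001' -> emit 'n', reset
Bit 4: prefix='1' (no match yet)
Bit 5: prefix='10' (no match yet)
Bit 6: prefix='100' (no match yet)
Bit 7: prefix='1001' -> emit 'n', reset
Bit 8: prefix='0' -> emit 'k', reset
Bit 9: prefix='1' (no match yet)
Bit 10: prefix='10' (no match yet)
Bit 11: prefix='100' (no match yet)
Bit 12: prefix='1001' -> emit 'n', reset
Bit 13: prefix='1' (no match yet)
Bit 14: prefix='10' (no match yet)
Bit 15: prefix='100' (no match yet)
Bit 16: prefix='1000' -> emit 'p', reset
Bit 17: prefix='1' (no match yet)
Bit 18: prefix='10' (no match yet)
Bit 19: prefix='100' (no match yet)
Bit 20: prefix='1001' -> emit 'n', reset
Bit 21: prefix='1' (no match yet)
Bit 22: prefix='11' -> emit 'd', reset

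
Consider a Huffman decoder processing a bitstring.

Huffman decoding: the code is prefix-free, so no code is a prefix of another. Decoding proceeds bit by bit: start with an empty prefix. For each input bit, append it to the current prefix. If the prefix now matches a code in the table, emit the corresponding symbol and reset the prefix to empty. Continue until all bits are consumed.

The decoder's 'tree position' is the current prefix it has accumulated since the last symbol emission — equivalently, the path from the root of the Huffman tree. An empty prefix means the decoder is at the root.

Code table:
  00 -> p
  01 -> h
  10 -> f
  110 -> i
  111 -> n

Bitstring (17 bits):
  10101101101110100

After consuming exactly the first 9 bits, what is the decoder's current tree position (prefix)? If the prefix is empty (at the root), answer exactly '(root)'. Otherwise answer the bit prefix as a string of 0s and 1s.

Answer: 11

Derivation:
Bit 0: prefix='1' (no match yet)
Bit 1: prefix='10' -> emit 'f', reset
Bit 2: prefix='1' (no match yet)
Bit 3: prefix='10' -> emit 'f', reset
Bit 4: prefix='1' (no match yet)
Bit 5: prefix='11' (no match yet)
Bit 6: prefix='110' -> emit 'i', reset
Bit 7: prefix='1' (no match yet)
Bit 8: prefix='11' (no match yet)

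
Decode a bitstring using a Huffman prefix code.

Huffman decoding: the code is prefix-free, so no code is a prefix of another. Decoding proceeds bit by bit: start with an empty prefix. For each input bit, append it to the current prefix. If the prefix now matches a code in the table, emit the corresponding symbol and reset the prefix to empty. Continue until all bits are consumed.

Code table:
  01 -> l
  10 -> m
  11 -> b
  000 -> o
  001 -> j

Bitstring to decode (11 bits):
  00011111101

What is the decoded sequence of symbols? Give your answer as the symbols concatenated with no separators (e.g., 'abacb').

Answer: obbbl

Derivation:
Bit 0: prefix='0' (no match yet)
Bit 1: prefix='00' (no match yet)
Bit 2: prefix='000' -> emit 'o', reset
Bit 3: prefix='1' (no match yet)
Bit 4: prefix='11' -> emit 'b', reset
Bit 5: prefix='1' (no match yet)
Bit 6: prefix='11' -> emit 'b', reset
Bit 7: prefix='1' (no match yet)
Bit 8: prefix='11' -> emit 'b', reset
Bit 9: prefix='0' (no match yet)
Bit 10: prefix='01' -> emit 'l', reset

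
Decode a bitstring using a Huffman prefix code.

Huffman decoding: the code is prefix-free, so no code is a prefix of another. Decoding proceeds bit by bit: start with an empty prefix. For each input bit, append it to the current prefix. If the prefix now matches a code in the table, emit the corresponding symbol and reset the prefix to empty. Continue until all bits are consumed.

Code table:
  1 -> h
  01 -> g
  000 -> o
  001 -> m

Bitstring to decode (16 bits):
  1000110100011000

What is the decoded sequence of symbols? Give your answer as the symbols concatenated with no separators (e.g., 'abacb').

Answer: hohhgohho

Derivation:
Bit 0: prefix='1' -> emit 'h', reset
Bit 1: prefix='0' (no match yet)
Bit 2: prefix='00' (no match yet)
Bit 3: prefix='000' -> emit 'o', reset
Bit 4: prefix='1' -> emit 'h', reset
Bit 5: prefix='1' -> emit 'h', reset
Bit 6: prefix='0' (no match yet)
Bit 7: prefix='01' -> emit 'g', reset
Bit 8: prefix='0' (no match yet)
Bit 9: prefix='00' (no match yet)
Bit 10: prefix='000' -> emit 'o', reset
Bit 11: prefix='1' -> emit 'h', reset
Bit 12: prefix='1' -> emit 'h', reset
Bit 13: prefix='0' (no match yet)
Bit 14: prefix='00' (no match yet)
Bit 15: prefix='000' -> emit 'o', reset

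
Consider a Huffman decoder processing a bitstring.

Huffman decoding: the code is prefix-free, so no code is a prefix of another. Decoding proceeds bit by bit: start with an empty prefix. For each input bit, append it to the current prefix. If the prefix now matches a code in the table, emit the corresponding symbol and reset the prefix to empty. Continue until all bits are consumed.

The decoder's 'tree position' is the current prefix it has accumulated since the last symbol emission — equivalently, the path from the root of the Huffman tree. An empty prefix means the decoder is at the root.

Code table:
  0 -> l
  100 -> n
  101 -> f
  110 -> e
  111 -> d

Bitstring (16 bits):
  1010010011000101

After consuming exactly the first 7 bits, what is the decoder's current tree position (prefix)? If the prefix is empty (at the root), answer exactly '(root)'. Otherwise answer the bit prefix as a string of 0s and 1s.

Answer: 10

Derivation:
Bit 0: prefix='1' (no match yet)
Bit 1: prefix='10' (no match yet)
Bit 2: prefix='101' -> emit 'f', reset
Bit 3: prefix='0' -> emit 'l', reset
Bit 4: prefix='0' -> emit 'l', reset
Bit 5: prefix='1' (no match yet)
Bit 6: prefix='10' (no match yet)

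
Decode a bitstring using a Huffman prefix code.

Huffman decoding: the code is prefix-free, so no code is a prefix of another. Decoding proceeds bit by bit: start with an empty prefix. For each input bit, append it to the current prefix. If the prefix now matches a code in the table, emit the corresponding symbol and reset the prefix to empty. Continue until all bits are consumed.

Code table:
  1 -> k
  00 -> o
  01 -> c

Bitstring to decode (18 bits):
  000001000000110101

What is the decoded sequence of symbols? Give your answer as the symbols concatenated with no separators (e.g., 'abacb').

Bit 0: prefix='0' (no match yet)
Bit 1: prefix='00' -> emit 'o', reset
Bit 2: prefix='0' (no match yet)
Bit 3: prefix='00' -> emit 'o', reset
Bit 4: prefix='0' (no match yet)
Bit 5: prefix='01' -> emit 'c', reset
Bit 6: prefix='0' (no match yet)
Bit 7: prefix='00' -> emit 'o', reset
Bit 8: prefix='0' (no match yet)
Bit 9: prefix='00' -> emit 'o', reset
Bit 10: prefix='0' (no match yet)
Bit 11: prefix='00' -> emit 'o', reset
Bit 12: prefix='1' -> emit 'k', reset
Bit 13: prefix='1' -> emit 'k', reset
Bit 14: prefix='0' (no match yet)
Bit 15: prefix='01' -> emit 'c', reset
Bit 16: prefix='0' (no match yet)
Bit 17: prefix='01' -> emit 'c', reset

Answer: oocoookkcc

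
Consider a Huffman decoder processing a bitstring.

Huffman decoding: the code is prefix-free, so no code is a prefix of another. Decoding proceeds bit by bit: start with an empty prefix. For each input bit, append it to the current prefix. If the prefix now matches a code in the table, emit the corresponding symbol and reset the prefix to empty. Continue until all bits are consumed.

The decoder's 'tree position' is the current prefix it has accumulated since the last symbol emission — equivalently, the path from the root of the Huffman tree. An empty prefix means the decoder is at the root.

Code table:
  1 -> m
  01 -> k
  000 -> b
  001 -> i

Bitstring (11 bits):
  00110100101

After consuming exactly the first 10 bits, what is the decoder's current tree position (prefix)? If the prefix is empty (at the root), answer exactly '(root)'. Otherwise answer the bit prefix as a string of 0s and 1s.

Answer: 0

Derivation:
Bit 0: prefix='0' (no match yet)
Bit 1: prefix='00' (no match yet)
Bit 2: prefix='001' -> emit 'i', reset
Bit 3: prefix='1' -> emit 'm', reset
Bit 4: prefix='0' (no match yet)
Bit 5: prefix='01' -> emit 'k', reset
Bit 6: prefix='0' (no match yet)
Bit 7: prefix='00' (no match yet)
Bit 8: prefix='001' -> emit 'i', reset
Bit 9: prefix='0' (no match yet)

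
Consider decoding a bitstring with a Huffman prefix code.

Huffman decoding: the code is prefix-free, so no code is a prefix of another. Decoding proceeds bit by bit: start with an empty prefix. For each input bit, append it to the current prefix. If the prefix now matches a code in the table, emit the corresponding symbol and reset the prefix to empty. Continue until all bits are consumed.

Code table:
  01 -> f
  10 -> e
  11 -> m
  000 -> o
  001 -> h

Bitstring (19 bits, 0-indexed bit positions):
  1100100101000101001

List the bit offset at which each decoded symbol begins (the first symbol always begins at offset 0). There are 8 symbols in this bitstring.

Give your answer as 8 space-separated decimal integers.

Bit 0: prefix='1' (no match yet)
Bit 1: prefix='11' -> emit 'm', reset
Bit 2: prefix='0' (no match yet)
Bit 3: prefix='00' (no match yet)
Bit 4: prefix='001' -> emit 'h', reset
Bit 5: prefix='0' (no match yet)
Bit 6: prefix='00' (no match yet)
Bit 7: prefix='001' -> emit 'h', reset
Bit 8: prefix='0' (no match yet)
Bit 9: prefix='01' -> emit 'f', reset
Bit 10: prefix='0' (no match yet)
Bit 11: prefix='00' (no match yet)
Bit 12: prefix='000' -> emit 'o', reset
Bit 13: prefix='1' (no match yet)
Bit 14: prefix='10' -> emit 'e', reset
Bit 15: prefix='1' (no match yet)
Bit 16: prefix='10' -> emit 'e', reset
Bit 17: prefix='0' (no match yet)
Bit 18: prefix='01' -> emit 'f', reset

Answer: 0 2 5 8 10 13 15 17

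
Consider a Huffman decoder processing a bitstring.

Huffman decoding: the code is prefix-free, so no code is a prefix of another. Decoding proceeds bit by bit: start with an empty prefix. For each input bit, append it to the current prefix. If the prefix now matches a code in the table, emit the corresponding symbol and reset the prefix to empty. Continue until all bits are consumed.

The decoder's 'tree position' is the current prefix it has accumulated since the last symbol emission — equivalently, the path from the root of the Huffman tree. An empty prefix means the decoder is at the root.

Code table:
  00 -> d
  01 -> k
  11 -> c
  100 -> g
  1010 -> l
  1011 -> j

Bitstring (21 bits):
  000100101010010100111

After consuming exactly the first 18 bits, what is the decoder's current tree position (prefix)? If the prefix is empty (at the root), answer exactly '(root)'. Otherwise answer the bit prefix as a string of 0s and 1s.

Bit 0: prefix='0' (no match yet)
Bit 1: prefix='00' -> emit 'd', reset
Bit 2: prefix='0' (no match yet)
Bit 3: prefix='01' -> emit 'k', reset
Bit 4: prefix='0' (no match yet)
Bit 5: prefix='00' -> emit 'd', reset
Bit 6: prefix='1' (no match yet)
Bit 7: prefix='10' (no match yet)
Bit 8: prefix='101' (no match yet)
Bit 9: prefix='1010' -> emit 'l', reset
Bit 10: prefix='1' (no match yet)
Bit 11: prefix='10' (no match yet)
Bit 12: prefix='100' -> emit 'g', reset
Bit 13: prefix='1' (no match yet)
Bit 14: prefix='10' (no match yet)
Bit 15: prefix='101' (no match yet)
Bit 16: prefix='1010' -> emit 'l', reset
Bit 17: prefix='0' (no match yet)

Answer: 0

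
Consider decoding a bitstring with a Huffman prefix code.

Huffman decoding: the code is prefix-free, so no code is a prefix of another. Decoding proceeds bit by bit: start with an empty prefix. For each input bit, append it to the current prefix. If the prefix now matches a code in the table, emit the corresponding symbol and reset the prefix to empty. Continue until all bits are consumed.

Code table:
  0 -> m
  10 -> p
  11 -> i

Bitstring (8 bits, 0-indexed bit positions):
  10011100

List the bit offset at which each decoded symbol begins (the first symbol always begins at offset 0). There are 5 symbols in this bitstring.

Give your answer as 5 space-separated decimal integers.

Answer: 0 2 3 5 7

Derivation:
Bit 0: prefix='1' (no match yet)
Bit 1: prefix='10' -> emit 'p', reset
Bit 2: prefix='0' -> emit 'm', reset
Bit 3: prefix='1' (no match yet)
Bit 4: prefix='11' -> emit 'i', reset
Bit 5: prefix='1' (no match yet)
Bit 6: prefix='10' -> emit 'p', reset
Bit 7: prefix='0' -> emit 'm', reset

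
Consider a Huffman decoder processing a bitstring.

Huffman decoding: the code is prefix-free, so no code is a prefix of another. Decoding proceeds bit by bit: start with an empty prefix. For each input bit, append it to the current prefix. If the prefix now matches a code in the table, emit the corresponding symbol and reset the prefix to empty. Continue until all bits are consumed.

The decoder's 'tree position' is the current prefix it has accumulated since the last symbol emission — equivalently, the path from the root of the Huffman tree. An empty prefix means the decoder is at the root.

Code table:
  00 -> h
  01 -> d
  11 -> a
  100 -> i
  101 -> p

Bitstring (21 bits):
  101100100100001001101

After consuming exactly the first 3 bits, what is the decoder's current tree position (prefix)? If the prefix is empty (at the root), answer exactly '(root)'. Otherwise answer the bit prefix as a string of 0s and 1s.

Answer: (root)

Derivation:
Bit 0: prefix='1' (no match yet)
Bit 1: prefix='10' (no match yet)
Bit 2: prefix='101' -> emit 'p', reset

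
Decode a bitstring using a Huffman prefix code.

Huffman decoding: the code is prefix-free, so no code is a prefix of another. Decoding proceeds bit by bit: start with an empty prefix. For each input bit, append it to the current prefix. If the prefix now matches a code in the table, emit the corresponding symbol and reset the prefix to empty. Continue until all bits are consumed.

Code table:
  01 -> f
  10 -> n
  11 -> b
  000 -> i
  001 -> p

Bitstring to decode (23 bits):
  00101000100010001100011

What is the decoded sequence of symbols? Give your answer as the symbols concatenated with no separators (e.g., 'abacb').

Bit 0: prefix='0' (no match yet)
Bit 1: prefix='00' (no match yet)
Bit 2: prefix='001' -> emit 'p', reset
Bit 3: prefix='0' (no match yet)
Bit 4: prefix='01' -> emit 'f', reset
Bit 5: prefix='0' (no match yet)
Bit 6: prefix='00' (no match yet)
Bit 7: prefix='000' -> emit 'i', reset
Bit 8: prefix='1' (no match yet)
Bit 9: prefix='10' -> emit 'n', reset
Bit 10: prefix='0' (no match yet)
Bit 11: prefix='00' (no match yet)
Bit 12: prefix='001' -> emit 'p', reset
Bit 13: prefix='0' (no match yet)
Bit 14: prefix='00' (no match yet)
Bit 15: prefix='000' -> emit 'i', reset
Bit 16: prefix='1' (no match yet)
Bit 17: prefix='11' -> emit 'b', reset
Bit 18: prefix='0' (no match yet)
Bit 19: prefix='00' (no match yet)
Bit 20: prefix='000' -> emit 'i', reset
Bit 21: prefix='1' (no match yet)
Bit 22: prefix='11' -> emit 'b', reset

Answer: pfinpibib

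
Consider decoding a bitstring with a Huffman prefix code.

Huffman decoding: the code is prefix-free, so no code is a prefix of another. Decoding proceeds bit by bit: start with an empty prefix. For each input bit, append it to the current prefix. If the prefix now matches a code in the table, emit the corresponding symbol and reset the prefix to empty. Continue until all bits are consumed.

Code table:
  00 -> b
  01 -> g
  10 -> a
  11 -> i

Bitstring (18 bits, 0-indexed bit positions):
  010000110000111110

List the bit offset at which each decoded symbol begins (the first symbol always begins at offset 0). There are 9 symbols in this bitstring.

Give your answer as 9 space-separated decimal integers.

Answer: 0 2 4 6 8 10 12 14 16

Derivation:
Bit 0: prefix='0' (no match yet)
Bit 1: prefix='01' -> emit 'g', reset
Bit 2: prefix='0' (no match yet)
Bit 3: prefix='00' -> emit 'b', reset
Bit 4: prefix='0' (no match yet)
Bit 5: prefix='00' -> emit 'b', reset
Bit 6: prefix='1' (no match yet)
Bit 7: prefix='11' -> emit 'i', reset
Bit 8: prefix='0' (no match yet)
Bit 9: prefix='00' -> emit 'b', reset
Bit 10: prefix='0' (no match yet)
Bit 11: prefix='00' -> emit 'b', reset
Bit 12: prefix='1' (no match yet)
Bit 13: prefix='11' -> emit 'i', reset
Bit 14: prefix='1' (no match yet)
Bit 15: prefix='11' -> emit 'i', reset
Bit 16: prefix='1' (no match yet)
Bit 17: prefix='10' -> emit 'a', reset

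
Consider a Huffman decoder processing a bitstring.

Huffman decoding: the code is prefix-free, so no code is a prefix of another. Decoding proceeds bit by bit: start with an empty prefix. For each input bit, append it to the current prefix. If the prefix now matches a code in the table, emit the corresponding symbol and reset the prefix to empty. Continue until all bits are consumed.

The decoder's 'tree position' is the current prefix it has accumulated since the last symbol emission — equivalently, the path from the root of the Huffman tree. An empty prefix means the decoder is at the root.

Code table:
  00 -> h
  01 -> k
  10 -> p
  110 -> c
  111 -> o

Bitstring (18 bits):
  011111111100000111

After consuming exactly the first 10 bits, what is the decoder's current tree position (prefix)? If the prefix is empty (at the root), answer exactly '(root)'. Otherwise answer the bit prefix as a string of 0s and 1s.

Bit 0: prefix='0' (no match yet)
Bit 1: prefix='01' -> emit 'k', reset
Bit 2: prefix='1' (no match yet)
Bit 3: prefix='11' (no match yet)
Bit 4: prefix='111' -> emit 'o', reset
Bit 5: prefix='1' (no match yet)
Bit 6: prefix='11' (no match yet)
Bit 7: prefix='111' -> emit 'o', reset
Bit 8: prefix='1' (no match yet)
Bit 9: prefix='11' (no match yet)

Answer: 11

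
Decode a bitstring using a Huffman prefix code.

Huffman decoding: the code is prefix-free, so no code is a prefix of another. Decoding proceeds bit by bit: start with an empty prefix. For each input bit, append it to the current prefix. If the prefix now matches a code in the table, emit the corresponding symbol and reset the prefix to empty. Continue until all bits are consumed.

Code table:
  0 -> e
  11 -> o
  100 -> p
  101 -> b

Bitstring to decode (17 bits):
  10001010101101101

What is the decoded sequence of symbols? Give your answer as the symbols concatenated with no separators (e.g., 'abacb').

Bit 0: prefix='1' (no match yet)
Bit 1: prefix='10' (no match yet)
Bit 2: prefix='100' -> emit 'p', reset
Bit 3: prefix='0' -> emit 'e', reset
Bit 4: prefix='1' (no match yet)
Bit 5: prefix='10' (no match yet)
Bit 6: prefix='101' -> emit 'b', reset
Bit 7: prefix='0' -> emit 'e', reset
Bit 8: prefix='1' (no match yet)
Bit 9: prefix='10' (no match yet)
Bit 10: prefix='101' -> emit 'b', reset
Bit 11: prefix='1' (no match yet)
Bit 12: prefix='10' (no match yet)
Bit 13: prefix='101' -> emit 'b', reset
Bit 14: prefix='1' (no match yet)
Bit 15: prefix='10' (no match yet)
Bit 16: prefix='101' -> emit 'b', reset

Answer: pebebbb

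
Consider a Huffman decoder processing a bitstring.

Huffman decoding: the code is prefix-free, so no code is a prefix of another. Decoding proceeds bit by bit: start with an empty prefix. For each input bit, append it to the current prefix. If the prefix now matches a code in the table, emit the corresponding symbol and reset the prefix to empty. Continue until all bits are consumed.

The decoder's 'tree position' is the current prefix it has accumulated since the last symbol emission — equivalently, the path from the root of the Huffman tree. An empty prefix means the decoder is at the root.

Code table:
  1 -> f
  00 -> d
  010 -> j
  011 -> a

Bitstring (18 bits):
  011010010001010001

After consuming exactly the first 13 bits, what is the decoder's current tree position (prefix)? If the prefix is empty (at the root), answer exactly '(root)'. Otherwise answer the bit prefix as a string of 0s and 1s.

Bit 0: prefix='0' (no match yet)
Bit 1: prefix='01' (no match yet)
Bit 2: prefix='011' -> emit 'a', reset
Bit 3: prefix='0' (no match yet)
Bit 4: prefix='01' (no match yet)
Bit 5: prefix='010' -> emit 'j', reset
Bit 6: prefix='0' (no match yet)
Bit 7: prefix='01' (no match yet)
Bit 8: prefix='010' -> emit 'j', reset
Bit 9: prefix='0' (no match yet)
Bit 10: prefix='00' -> emit 'd', reset
Bit 11: prefix='1' -> emit 'f', reset
Bit 12: prefix='0' (no match yet)

Answer: 0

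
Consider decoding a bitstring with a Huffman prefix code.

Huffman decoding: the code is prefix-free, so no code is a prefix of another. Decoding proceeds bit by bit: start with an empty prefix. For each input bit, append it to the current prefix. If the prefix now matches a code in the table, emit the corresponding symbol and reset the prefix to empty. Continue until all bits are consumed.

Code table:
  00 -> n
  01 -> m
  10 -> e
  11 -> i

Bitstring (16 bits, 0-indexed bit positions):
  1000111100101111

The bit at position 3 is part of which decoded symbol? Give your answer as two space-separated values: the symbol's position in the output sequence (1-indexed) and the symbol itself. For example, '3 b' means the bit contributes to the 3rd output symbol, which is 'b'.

Bit 0: prefix='1' (no match yet)
Bit 1: prefix='10' -> emit 'e', reset
Bit 2: prefix='0' (no match yet)
Bit 3: prefix='00' -> emit 'n', reset
Bit 4: prefix='1' (no match yet)
Bit 5: prefix='11' -> emit 'i', reset
Bit 6: prefix='1' (no match yet)
Bit 7: prefix='11' -> emit 'i', reset

Answer: 2 n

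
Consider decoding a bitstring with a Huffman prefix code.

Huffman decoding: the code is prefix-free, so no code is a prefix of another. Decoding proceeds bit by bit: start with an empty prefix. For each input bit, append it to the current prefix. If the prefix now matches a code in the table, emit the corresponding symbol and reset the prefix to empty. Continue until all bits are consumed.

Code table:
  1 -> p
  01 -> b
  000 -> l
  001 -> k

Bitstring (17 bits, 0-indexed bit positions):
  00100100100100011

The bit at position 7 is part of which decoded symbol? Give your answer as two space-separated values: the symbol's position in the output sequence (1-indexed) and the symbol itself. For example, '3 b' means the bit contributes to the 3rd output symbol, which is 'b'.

Answer: 3 k

Derivation:
Bit 0: prefix='0' (no match yet)
Bit 1: prefix='00' (no match yet)
Bit 2: prefix='001' -> emit 'k', reset
Bit 3: prefix='0' (no match yet)
Bit 4: prefix='00' (no match yet)
Bit 5: prefix='001' -> emit 'k', reset
Bit 6: prefix='0' (no match yet)
Bit 7: prefix='00' (no match yet)
Bit 8: prefix='001' -> emit 'k', reset
Bit 9: prefix='0' (no match yet)
Bit 10: prefix='00' (no match yet)
Bit 11: prefix='001' -> emit 'k', reset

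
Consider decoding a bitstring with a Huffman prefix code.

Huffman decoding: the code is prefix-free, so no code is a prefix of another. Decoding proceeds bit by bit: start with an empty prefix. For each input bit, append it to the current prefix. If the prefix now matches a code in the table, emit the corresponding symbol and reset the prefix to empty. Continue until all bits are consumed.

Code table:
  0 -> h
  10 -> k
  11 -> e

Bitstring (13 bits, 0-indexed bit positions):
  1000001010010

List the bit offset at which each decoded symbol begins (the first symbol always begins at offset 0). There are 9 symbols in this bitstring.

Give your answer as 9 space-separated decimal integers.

Answer: 0 2 3 4 5 6 8 10 11

Derivation:
Bit 0: prefix='1' (no match yet)
Bit 1: prefix='10' -> emit 'k', reset
Bit 2: prefix='0' -> emit 'h', reset
Bit 3: prefix='0' -> emit 'h', reset
Bit 4: prefix='0' -> emit 'h', reset
Bit 5: prefix='0' -> emit 'h', reset
Bit 6: prefix='1' (no match yet)
Bit 7: prefix='10' -> emit 'k', reset
Bit 8: prefix='1' (no match yet)
Bit 9: prefix='10' -> emit 'k', reset
Bit 10: prefix='0' -> emit 'h', reset
Bit 11: prefix='1' (no match yet)
Bit 12: prefix='10' -> emit 'k', reset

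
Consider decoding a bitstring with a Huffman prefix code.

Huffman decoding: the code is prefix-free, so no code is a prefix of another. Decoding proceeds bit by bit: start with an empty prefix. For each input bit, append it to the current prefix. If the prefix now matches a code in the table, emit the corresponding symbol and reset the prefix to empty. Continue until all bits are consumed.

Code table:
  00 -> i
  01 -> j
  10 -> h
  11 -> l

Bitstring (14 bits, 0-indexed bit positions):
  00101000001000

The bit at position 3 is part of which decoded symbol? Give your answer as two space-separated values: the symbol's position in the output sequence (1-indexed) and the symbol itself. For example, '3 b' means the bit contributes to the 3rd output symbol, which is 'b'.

Bit 0: prefix='0' (no match yet)
Bit 1: prefix='00' -> emit 'i', reset
Bit 2: prefix='1' (no match yet)
Bit 3: prefix='10' -> emit 'h', reset
Bit 4: prefix='1' (no match yet)
Bit 5: prefix='10' -> emit 'h', reset
Bit 6: prefix='0' (no match yet)
Bit 7: prefix='00' -> emit 'i', reset

Answer: 2 h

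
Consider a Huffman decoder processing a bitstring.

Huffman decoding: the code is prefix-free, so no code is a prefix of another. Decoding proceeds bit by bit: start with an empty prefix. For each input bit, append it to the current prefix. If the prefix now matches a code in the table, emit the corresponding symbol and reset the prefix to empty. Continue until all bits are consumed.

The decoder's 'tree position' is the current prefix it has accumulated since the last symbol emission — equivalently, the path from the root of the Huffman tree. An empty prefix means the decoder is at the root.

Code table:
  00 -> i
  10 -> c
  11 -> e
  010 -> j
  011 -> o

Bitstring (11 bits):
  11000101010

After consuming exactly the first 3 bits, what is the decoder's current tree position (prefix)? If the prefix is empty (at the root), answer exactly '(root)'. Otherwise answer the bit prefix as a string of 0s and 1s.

Answer: 0

Derivation:
Bit 0: prefix='1' (no match yet)
Bit 1: prefix='11' -> emit 'e', reset
Bit 2: prefix='0' (no match yet)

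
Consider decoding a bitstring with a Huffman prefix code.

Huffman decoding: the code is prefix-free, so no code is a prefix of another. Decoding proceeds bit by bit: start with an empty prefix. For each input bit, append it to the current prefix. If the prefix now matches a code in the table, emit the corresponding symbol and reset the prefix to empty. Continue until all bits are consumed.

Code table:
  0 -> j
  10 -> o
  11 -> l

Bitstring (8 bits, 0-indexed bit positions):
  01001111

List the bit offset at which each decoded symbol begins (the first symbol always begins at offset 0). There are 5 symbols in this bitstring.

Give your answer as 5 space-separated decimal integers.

Answer: 0 1 3 4 6

Derivation:
Bit 0: prefix='0' -> emit 'j', reset
Bit 1: prefix='1' (no match yet)
Bit 2: prefix='10' -> emit 'o', reset
Bit 3: prefix='0' -> emit 'j', reset
Bit 4: prefix='1' (no match yet)
Bit 5: prefix='11' -> emit 'l', reset
Bit 6: prefix='1' (no match yet)
Bit 7: prefix='11' -> emit 'l', reset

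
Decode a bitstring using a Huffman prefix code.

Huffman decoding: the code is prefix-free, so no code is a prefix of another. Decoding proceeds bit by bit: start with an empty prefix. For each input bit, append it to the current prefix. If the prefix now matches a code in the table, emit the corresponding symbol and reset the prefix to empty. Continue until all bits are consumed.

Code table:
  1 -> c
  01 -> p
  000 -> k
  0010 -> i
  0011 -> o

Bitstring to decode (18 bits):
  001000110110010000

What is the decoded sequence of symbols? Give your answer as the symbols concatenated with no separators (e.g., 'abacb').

Answer: iopcik

Derivation:
Bit 0: prefix='0' (no match yet)
Bit 1: prefix='00' (no match yet)
Bit 2: prefix='001' (no match yet)
Bit 3: prefix='0010' -> emit 'i', reset
Bit 4: prefix='0' (no match yet)
Bit 5: prefix='00' (no match yet)
Bit 6: prefix='001' (no match yet)
Bit 7: prefix='0011' -> emit 'o', reset
Bit 8: prefix='0' (no match yet)
Bit 9: prefix='01' -> emit 'p', reset
Bit 10: prefix='1' -> emit 'c', reset
Bit 11: prefix='0' (no match yet)
Bit 12: prefix='00' (no match yet)
Bit 13: prefix='001' (no match yet)
Bit 14: prefix='0010' -> emit 'i', reset
Bit 15: prefix='0' (no match yet)
Bit 16: prefix='00' (no match yet)
Bit 17: prefix='000' -> emit 'k', reset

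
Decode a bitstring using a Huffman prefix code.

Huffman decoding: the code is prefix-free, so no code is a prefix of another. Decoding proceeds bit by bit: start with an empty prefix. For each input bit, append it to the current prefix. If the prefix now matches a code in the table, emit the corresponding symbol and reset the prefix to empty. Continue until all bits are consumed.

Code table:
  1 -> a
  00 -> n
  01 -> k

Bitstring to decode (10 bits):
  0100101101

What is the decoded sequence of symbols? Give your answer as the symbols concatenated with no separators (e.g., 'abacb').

Answer: knakak

Derivation:
Bit 0: prefix='0' (no match yet)
Bit 1: prefix='01' -> emit 'k', reset
Bit 2: prefix='0' (no match yet)
Bit 3: prefix='00' -> emit 'n', reset
Bit 4: prefix='1' -> emit 'a', reset
Bit 5: prefix='0' (no match yet)
Bit 6: prefix='01' -> emit 'k', reset
Bit 7: prefix='1' -> emit 'a', reset
Bit 8: prefix='0' (no match yet)
Bit 9: prefix='01' -> emit 'k', reset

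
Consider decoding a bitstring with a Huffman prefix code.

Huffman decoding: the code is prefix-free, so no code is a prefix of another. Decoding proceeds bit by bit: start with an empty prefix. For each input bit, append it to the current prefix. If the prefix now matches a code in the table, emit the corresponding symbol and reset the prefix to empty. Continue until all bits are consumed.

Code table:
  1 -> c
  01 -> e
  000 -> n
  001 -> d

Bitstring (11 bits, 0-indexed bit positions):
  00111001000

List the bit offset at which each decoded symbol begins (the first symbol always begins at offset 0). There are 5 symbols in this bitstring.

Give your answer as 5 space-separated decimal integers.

Bit 0: prefix='0' (no match yet)
Bit 1: prefix='00' (no match yet)
Bit 2: prefix='001' -> emit 'd', reset
Bit 3: prefix='1' -> emit 'c', reset
Bit 4: prefix='1' -> emit 'c', reset
Bit 5: prefix='0' (no match yet)
Bit 6: prefix='00' (no match yet)
Bit 7: prefix='001' -> emit 'd', reset
Bit 8: prefix='0' (no match yet)
Bit 9: prefix='00' (no match yet)
Bit 10: prefix='000' -> emit 'n', reset

Answer: 0 3 4 5 8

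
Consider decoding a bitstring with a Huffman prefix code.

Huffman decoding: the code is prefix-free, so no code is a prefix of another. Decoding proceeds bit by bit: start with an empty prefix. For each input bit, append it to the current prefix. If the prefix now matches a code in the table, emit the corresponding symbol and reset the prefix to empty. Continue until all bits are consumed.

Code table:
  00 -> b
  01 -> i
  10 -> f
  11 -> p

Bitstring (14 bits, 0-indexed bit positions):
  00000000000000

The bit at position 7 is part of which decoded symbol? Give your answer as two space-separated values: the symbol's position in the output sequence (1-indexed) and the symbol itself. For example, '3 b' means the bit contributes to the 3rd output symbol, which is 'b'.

Bit 0: prefix='0' (no match yet)
Bit 1: prefix='00' -> emit 'b', reset
Bit 2: prefix='0' (no match yet)
Bit 3: prefix='00' -> emit 'b', reset
Bit 4: prefix='0' (no match yet)
Bit 5: prefix='00' -> emit 'b', reset
Bit 6: prefix='0' (no match yet)
Bit 7: prefix='00' -> emit 'b', reset
Bit 8: prefix='0' (no match yet)
Bit 9: prefix='00' -> emit 'b', reset
Bit 10: prefix='0' (no match yet)
Bit 11: prefix='00' -> emit 'b', reset

Answer: 4 b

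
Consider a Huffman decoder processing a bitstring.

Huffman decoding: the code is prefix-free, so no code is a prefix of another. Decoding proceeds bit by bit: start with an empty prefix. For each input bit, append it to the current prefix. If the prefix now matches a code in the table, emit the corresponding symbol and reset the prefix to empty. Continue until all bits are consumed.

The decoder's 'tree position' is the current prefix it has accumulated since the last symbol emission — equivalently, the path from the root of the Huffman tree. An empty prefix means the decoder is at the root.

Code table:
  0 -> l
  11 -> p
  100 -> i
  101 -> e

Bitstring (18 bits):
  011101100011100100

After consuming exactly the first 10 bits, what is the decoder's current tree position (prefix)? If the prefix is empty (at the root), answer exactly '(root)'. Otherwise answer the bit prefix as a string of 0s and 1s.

Bit 0: prefix='0' -> emit 'l', reset
Bit 1: prefix='1' (no match yet)
Bit 2: prefix='11' -> emit 'p', reset
Bit 3: prefix='1' (no match yet)
Bit 4: prefix='10' (no match yet)
Bit 5: prefix='101' -> emit 'e', reset
Bit 6: prefix='1' (no match yet)
Bit 7: prefix='10' (no match yet)
Bit 8: prefix='100' -> emit 'i', reset
Bit 9: prefix='0' -> emit 'l', reset

Answer: (root)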